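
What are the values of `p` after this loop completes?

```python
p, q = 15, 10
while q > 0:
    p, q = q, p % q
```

GCD of 15 and 10
`p` takes the values: 15 → 10 → 5

Answer: 5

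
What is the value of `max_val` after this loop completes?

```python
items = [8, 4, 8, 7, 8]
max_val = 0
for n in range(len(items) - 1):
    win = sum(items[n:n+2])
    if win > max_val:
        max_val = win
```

Max sum of 2-element window in [8, 4, 8, 7, 8]
`max_val` takes the values: 0 → 12 → 15

Answer: 15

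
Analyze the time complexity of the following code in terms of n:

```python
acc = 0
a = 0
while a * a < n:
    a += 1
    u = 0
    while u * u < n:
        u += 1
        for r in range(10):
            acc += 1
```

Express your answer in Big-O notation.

Each loop level contributes: √n × √n × 1. Multiplying the contributions gives O(n).

Answer: O(n)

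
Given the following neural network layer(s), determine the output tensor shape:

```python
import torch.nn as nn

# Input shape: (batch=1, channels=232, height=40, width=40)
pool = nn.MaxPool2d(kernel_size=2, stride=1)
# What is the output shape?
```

Input: (1, 232, 40, 40) -> Output: (1, 232, 39, 39)

Answer: (1, 232, 39, 39)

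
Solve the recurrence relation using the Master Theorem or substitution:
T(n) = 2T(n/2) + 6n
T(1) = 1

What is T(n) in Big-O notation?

By Master Theorem: a=2, b=2, f(n)=6n. Since log_2(2) = 1 and f(n) = Θ(n^1), Case 2 applies. T(n) = O(n log n).

Answer: O(n log n)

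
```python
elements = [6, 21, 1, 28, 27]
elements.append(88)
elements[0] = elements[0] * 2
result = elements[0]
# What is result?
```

Trace:
`elements = [6, 21, 1, 28, 27]` → elements = [6, 21, 1, 28, 27]
`elements.append(88)` → elements = [6, 21, 1, 28, 27, 88]
`elements[0] = elements[0] * 2` → elements = [12, 21, 1, 28, 27, 88]
`result = elements[0]` → result = 12
So result = 12

Answer: 12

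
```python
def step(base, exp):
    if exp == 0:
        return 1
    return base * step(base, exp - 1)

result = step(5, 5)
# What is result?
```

step(5, 5) = 5 * 5 * 5 * 5 * 5 = 3125

Answer: 3125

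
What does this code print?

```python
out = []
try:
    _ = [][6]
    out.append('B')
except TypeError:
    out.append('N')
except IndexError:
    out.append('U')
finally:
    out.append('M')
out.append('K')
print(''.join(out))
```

Execution trace: 'U' (except IndexError) → 'M' (finally) → 'K' (after the try/except). Output: UMK

Answer: UMK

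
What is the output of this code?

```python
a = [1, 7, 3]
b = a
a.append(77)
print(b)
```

Key concept: basic list aliasing.
Step by step:
`a = [1, 7, 3]` → a = [1, 7, 3]
`b = a` → b = [1, 7, 3] (same object as a)
`a.append(77)` → a = [1, 7, 3, 77] (same object as b); b = [1, 7, 3, 77] (same object as a)
`print(b)` → prints [1, 7, 3, 77]

Answer: [1, 7, 3, 77]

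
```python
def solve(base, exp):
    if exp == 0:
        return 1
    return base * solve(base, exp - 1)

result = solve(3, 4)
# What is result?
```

solve(3, 4) = 3 * 3 * 3 * 3 = 81

Answer: 81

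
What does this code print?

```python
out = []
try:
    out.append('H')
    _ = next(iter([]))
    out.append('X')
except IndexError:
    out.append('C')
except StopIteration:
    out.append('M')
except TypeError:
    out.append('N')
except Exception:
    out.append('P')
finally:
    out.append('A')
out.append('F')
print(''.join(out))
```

Execution trace: 'H' (try body) → 'M' (except StopIteration) → 'A' (finally) → 'F' (after the try/except). Output: HMAF

Answer: HMAF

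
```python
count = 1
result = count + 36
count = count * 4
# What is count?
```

Trace:
`count = 1` → count = 1
`result = count + 36` → result = 37
`count = count * 4` → count = 4
So count = 4

Answer: 4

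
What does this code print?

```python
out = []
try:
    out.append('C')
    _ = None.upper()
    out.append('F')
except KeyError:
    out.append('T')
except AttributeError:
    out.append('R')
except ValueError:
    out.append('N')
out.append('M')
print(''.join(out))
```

Execution trace: 'C' (try body) → 'R' (except AttributeError) → 'M' (after the try/except). Output: CRM

Answer: CRM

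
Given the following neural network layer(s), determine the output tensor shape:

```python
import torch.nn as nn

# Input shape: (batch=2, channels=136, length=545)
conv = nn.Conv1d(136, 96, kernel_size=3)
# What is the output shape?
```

Input: (2, 136, 545) -> Output: (2, 96, 543)

Answer: (2, 96, 543)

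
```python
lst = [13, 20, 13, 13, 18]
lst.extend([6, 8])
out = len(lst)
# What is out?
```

Trace:
`lst = [13, 20, 13, 13, 18]` → lst = [13, 20, 13, 13, 18]
`lst.extend([6, 8])` → lst = [13, 20, 13, 13, 18, 6, 8]
`out = len(lst)` → out = 7
So out = 7

Answer: 7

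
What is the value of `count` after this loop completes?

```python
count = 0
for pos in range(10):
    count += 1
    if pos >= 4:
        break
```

Loop breaks when pos reaches 4, count is 5
`count` takes the values: 0 → 1 → 2 → 3 → 4 → 5

Answer: 5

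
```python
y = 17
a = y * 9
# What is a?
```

Trace:
`y = 17` → y = 17
`a = y * 9` → a = 153
So a = 153

Answer: 153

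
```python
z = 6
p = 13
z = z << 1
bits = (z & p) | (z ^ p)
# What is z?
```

Trace:
`z = 6` → z = 6
`p = 13` → p = 13
`z = z << 1` → z = 12
`bits = (z & p) | (z ^ p)` → bits = 13
So z = 12

Answer: 12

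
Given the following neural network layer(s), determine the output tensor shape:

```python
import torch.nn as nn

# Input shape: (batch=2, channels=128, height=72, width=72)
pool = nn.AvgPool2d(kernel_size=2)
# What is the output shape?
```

Input: (2, 128, 72, 72) -> Output: (2, 128, 36, 36)

Answer: (2, 128, 36, 36)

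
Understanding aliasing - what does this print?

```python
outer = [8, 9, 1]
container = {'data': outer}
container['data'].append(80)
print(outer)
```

Key concept: dict holds reference to list.
Step by step:
`outer = [8, 9, 1]` → outer = [8, 9, 1]
`container = {'data': outer}` → container = {'data': [8, 9, 1]}
`container['data'].append(80)` → outer = [8, 9, 1, 80]; container = {'data': [8, 9, 1, 80]}
`print(outer)` → prints [8, 9, 1, 80]

Answer: [8, 9, 1, 80]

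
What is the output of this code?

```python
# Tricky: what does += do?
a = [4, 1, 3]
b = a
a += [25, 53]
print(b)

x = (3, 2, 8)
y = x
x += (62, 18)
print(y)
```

Key concept: += behavior differs for mutable vs immutable.
Step by step:
`a = [4, 1, 3]` → a = [4, 1, 3]
`b = a` → b = [4, 1, 3] (same object as a)
`a += [25, 53]` → a = [4, 1, 3, 25, 53] (same object as b); b = [4, 1, 3, 25, 53] (same object as a)
`print(b)` → prints [4, 1, 3, 25, 53]
`x = (3, 2, 8)` → x = (3, 2, 8)
`y = x` → y = (3, 2, 8)
`x += (62, 18)` → x = (3, 2, 8, 62, 18)
`print(y)` → prints (3, 2, 8)

Answer:
[4, 1, 3, 25, 53]
(3, 2, 8)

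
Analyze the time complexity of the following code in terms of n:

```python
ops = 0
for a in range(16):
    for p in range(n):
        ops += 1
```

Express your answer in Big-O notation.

Each loop level contributes: 1 × n. Multiplying the contributions gives O(n).

Answer: O(n)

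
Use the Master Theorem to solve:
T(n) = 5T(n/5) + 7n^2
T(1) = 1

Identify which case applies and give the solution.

a=5, b=5, f(n)=7n^2. log_5(5) = 1. Since c=2 > 1 and the regularity condition holds (5(n/5)^2 = (5/5^2)n^2 with 5/5^2 < 1), Case 3 applies: T(n) = Θ(f(n)) = O(n^2).

Answer: O(n^2) - Case 3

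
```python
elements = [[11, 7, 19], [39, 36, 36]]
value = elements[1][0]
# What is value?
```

Trace:
`elements = [[11, 7, 19], [39, 36, 36]]` → elements = [[11, 7, 19], [39, 36, 36]]
`value = elements[1][0]` → value = 39
So value = 39

Answer: 39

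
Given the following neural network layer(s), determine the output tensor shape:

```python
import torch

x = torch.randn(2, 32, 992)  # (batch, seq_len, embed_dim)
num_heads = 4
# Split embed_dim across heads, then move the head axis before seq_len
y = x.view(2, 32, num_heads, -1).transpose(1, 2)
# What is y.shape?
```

Input: (2, 32, 992) -> head_dim = 992 // 4 = 248; after view: (2, 32, 4, 248) -> after transpose(1, 2): (2, 4, 32, 248) -> Output: (2, 4, 32, 248)

Answer: (2, 4, 32, 248)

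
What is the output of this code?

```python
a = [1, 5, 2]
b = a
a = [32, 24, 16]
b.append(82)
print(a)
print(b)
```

Key concept: rebinding vs mutation: a is rebound to a new list, b still points at the original.
Step by step:
`a = [1, 5, 2]` → a = [1, 5, 2]
`b = a` → b = [1, 5, 2] (same object as a)
`a = [32, 24, 16]` → a = [32, 24, 16]
`b.append(82)` → b = [1, 5, 2, 82]
`print(a)` → prints [32, 24, 16]
`print(b)` → prints [1, 5, 2, 82]

Answer:
[32, 24, 16]
[1, 5, 2, 82]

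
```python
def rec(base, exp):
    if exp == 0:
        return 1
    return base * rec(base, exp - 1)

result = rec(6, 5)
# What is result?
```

rec(6, 5) = 6 * 6 * 6 * 6 * 6 = 7776

Answer: 7776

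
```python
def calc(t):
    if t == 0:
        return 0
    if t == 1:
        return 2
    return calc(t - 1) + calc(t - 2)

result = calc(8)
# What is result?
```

Build up from base cases: calc(0)=0, calc(1)=2, calc(2)=2, calc(3)=4, calc(4)=6, calc(5)=10, calc(6)=16, ..., calc(8)=42

Answer: 42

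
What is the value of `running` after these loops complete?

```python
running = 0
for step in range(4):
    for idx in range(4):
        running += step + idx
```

Sum of all step+idx for step,idx in 4x4
`running` takes the values: 0 → 1 → 3 → 6 → 7 → 9 → 12 → 16 → 18 → 21 → 25 → 30 → 33 → 37 → 42 → 48

Answer: 48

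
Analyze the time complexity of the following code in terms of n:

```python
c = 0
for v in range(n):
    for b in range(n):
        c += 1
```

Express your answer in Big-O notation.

Each loop level contributes: n × n. Multiplying the contributions gives O(n^2).

Answer: O(n^2)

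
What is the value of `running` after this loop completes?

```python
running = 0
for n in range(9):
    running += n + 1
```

Start at 0, add 1 to 9 = 45
`running` takes the values: 0 → 1 → 3 → 6 → 10 → 15 → 21 → 28 → 36 → 45

Answer: 45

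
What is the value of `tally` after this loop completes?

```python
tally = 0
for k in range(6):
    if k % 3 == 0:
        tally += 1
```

Count numbers divisible by 3 in range(6)
`tally` takes the values: 0 → 1 → 2

Answer: 2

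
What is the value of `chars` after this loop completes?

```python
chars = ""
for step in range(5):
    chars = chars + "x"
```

Repeat 'x' 5 times
`chars` takes the values: "" → "x" → "xx" → "xxx" → "xxxx" → "xxxxx"

Answer: "xxxxx"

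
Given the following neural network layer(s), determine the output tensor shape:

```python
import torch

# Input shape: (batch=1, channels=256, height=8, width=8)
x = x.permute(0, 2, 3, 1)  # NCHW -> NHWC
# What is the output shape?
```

Input: (1, 256, 8, 8) -> Output: (1, 8, 8, 256)

Answer: (1, 8, 8, 256)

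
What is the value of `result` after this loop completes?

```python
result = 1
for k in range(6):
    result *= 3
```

3^6 = 729
`result` takes the values: 1 → 3 → 9 → 27 → 81 → 243 → 729

Answer: 729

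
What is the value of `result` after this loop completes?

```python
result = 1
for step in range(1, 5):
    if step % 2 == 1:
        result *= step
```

Product of odd numbers 1 to 4
`result` takes the values: 1 → 3

Answer: 3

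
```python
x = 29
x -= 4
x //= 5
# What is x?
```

Trace:
`x = 29` → x = 29
`x -= 4` → x = 25
`x //= 5` → x = 5
So x = 5

Answer: 5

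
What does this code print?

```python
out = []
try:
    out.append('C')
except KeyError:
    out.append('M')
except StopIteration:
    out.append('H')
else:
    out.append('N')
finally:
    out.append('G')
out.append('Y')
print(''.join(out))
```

Execution trace: 'C' (try body, no exception) → 'N' (else) → 'G' (finally) → 'Y' (after the try/except). Output: CNGY

Answer: CNGY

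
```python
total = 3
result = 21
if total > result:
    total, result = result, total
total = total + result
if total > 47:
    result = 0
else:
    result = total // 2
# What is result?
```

Trace:
`total = 3` → total = 3
`result = 21` → result = 21
`if total > result: ...` → total > result is False → no variable changes
`total = total + result` → total = 24
`if total > 47: ...` → total > 47 is False, take else branch → result = 12
So result = 12

Answer: 12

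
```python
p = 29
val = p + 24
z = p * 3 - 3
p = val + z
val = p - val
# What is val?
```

Trace:
`p = 29` → p = 29
`val = p + 24` → val = 53
`z = p * 3 - 3` → z = 84
`p = val + z` → p = 137
`val = p - val` → val = 84
So val = 84

Answer: 84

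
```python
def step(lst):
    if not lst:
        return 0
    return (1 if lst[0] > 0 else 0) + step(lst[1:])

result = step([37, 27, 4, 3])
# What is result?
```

Count of positive elements in [37, 27, 4, 3] = 4

Answer: 4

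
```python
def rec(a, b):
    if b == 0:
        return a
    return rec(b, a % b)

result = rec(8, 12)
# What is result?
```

rec(8, 12) -> rec(12, 8) -> rec(8, 4) -> rec(4, 0) -> 4

Answer: 4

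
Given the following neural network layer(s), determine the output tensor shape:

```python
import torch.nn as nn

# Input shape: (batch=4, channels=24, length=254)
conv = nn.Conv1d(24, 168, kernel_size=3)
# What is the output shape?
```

Input: (4, 24, 254) -> Output: (4, 168, 252)

Answer: (4, 168, 252)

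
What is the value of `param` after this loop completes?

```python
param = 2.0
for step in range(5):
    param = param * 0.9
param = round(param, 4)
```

Exponential decay: 2.0 * 0.9^5
`param` takes the values: 2.0 → 1.8 → 1.62 → 1.458 → 1.3122 → 1.18098 → 1.181

Answer: 1.181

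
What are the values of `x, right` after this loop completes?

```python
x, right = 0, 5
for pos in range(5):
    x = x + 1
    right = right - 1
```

x goes 0→5, right goes 5→0
`x, right` takes the values: (0, 5) → (1, 5) → (1, 4) → (2, 4) → (2, 3) → (3, 3) → (3, 2) → (4, 2) → (4, 1) → (5, 1) → (5, 0)

Answer: 5, 0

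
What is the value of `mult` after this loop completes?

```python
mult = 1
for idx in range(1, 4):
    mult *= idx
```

3! = 6
`mult` takes the values: 1 → 2 → 6

Answer: 6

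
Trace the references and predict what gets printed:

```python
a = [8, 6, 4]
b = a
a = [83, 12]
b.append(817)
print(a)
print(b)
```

Key concept: rebinding vs mutation: a is rebound to a new list, b still points at the original.
Step by step:
`a = [8, 6, 4]` → a = [8, 6, 4]
`b = a` → b = [8, 6, 4] (same object as a)
`a = [83, 12]` → a = [83, 12]
`b.append(817)` → b = [8, 6, 4, 817]
`print(a)` → prints [83, 12]
`print(b)` → prints [8, 6, 4, 817]

Answer:
[83, 12]
[8, 6, 4, 817]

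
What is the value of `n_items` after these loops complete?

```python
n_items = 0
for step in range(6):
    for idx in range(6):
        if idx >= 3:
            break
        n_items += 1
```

Inner breaks at 3, outer runs 6 times
`n_items` takes the values: 0 → 1 → 2 → 3 → 4 → 5 → 6 → 7 → 8 → 9 → 10 → 11 → 12 → 13 → 14 → 15 → 16 → 17 → 18

Answer: 18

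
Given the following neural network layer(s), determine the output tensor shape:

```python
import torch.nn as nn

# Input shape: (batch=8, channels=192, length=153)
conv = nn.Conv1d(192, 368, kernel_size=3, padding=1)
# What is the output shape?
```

Input: (8, 192, 153) -> Output: (8, 368, 153)

Answer: (8, 368, 153)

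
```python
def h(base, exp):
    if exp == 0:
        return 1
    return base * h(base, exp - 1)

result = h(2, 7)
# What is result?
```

h(2, 7) = 2 * 2 * 2 * 2 * 2 * 2 * 2 = 128

Answer: 128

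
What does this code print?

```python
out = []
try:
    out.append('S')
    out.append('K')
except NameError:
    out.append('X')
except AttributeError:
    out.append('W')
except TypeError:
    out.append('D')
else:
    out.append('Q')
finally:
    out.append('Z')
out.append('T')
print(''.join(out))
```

Execution trace: 'S' (try body) → 'K' (try body, no exception) → 'Q' (else) → 'Z' (finally) → 'T' (after the try/except). Output: SKQZT

Answer: SKQZT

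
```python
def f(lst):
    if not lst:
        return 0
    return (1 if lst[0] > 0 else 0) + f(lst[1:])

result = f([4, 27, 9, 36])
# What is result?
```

Count of positive elements in [4, 27, 9, 36] = 4

Answer: 4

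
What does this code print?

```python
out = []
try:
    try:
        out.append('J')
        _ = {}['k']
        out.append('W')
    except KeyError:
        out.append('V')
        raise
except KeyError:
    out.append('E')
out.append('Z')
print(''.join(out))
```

Execution trace: 'J' (inner try body) → 'V' (inner except KeyError) → 'E' (outer except KeyError) → 'Z' (after the try/except). Output: JVEZ

Answer: JVEZ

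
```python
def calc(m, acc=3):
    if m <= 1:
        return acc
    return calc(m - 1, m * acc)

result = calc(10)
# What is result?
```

Accumulator trace (n, acc): (10, 3) -> (9, 30) -> (8, 270) -> (7, 2160) -> (6, 15120) -> (5, 90720) -> (4, 453600) -> (3, 1814400) -> (2, 5443200) -> (1, 10886400) -> return 10886400

Answer: 10886400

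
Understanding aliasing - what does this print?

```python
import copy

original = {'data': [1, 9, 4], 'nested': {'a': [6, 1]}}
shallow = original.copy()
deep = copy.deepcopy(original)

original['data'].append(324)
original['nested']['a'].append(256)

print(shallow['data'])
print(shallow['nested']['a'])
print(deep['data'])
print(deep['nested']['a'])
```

Key concept: comparing shallow vs deep copy.
Step by step:
`original = {'data': [1, 9, 4], 'nested': {'a': [6, 1]}}` → original = {'data': [1, 9, 4], 'nested': {'a': [6, 1]}}
`shallow = original.copy()` → shallow = {'data': [1, 9, 4], 'nested': {'a': [6, 1]}}
`deep = copy.deepcopy(original)` → deep = {'data': [1, 9, 4], 'nested': {'a': [6, 1]}}
`original['data'].append(324)` → original = {'data': [1, 9, 4, 324], 'nested': {'a': [6, 1]}}; shallow = {'data': [1, 9, 4, 324], 'nested': {'a': [6, 1]}}
`original['nested']['a'].append(256)` → original = {'data': [1, 9, 4, 324], 'nested': {'a': [6, 1, 256]}}; shallow = {'data': [1, 9, 4, 324], 'nested': {'a': [6, 1, 256]}}
`print(shallow['data'])` → prints [1, 9, 4, 324]
`print(shallow['nested']['a'])` → prints [6, 1, 256]
`print(deep['data'])` → prints [1, 9, 4]
`print(deep['nested']['a'])` → prints [6, 1]

Answer:
[1, 9, 4, 324]
[6, 1, 256]
[1, 9, 4]
[6, 1]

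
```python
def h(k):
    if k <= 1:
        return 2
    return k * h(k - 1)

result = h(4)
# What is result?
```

h(4) = 4 * 3 * 2 * 2 = 48

Answer: 48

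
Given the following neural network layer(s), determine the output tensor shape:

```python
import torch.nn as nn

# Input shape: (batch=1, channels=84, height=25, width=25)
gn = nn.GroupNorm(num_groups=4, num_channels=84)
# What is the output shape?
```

Input: (1, 84, 25, 25) -> Output: (1, 84, 25, 25)

Answer: (1, 84, 25, 25)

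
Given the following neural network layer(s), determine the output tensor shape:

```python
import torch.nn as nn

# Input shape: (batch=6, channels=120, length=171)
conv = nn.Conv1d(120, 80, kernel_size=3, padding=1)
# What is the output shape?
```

Input: (6, 120, 171) -> Output: (6, 80, 171)

Answer: (6, 80, 171)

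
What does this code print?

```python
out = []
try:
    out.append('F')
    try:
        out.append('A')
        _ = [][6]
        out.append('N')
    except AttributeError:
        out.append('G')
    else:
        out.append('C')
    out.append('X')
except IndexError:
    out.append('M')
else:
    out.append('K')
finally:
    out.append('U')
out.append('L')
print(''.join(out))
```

Execution trace: 'F' (try body) → 'A' (inner try body) → 'M' (except IndexError) → 'U' (finally) → 'L' (after the try/except). Output: FAMUL

Answer: FAMUL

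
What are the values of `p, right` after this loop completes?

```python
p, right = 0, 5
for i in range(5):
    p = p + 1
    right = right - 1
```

p goes 0→5, right goes 5→0
`p, right` takes the values: (0, 5) → (1, 5) → (1, 4) → (2, 4) → (2, 3) → (3, 3) → (3, 2) → (4, 2) → (4, 1) → (5, 1) → (5, 0)

Answer: 5, 0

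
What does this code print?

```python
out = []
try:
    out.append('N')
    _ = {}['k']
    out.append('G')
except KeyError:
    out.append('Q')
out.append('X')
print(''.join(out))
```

Execution trace: 'N' (try body) → 'Q' (except KeyError) → 'X' (after the try/except). Output: NQX

Answer: NQX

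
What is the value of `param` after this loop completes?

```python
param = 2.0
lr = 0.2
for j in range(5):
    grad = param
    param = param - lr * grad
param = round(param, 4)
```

Gradient descent: w = 2.0 * (1 - 0.2)^5
`param` takes the values: 2.0 → 1.6 → 1.28 → 1.024 → 0.8192 → 0.65536 → 0.6554

Answer: 0.6554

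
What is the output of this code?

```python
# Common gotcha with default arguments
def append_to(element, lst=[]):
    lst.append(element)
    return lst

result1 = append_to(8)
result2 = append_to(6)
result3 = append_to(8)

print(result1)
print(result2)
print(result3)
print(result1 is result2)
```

Key concept: mutable default argument gotcha.
Step by step:
`result1 = append_to(8)` → result1 = [8]
`result2 = append_to(6)` → result1 = [8, 6] (same object as result2); result2 = [8, 6] (same object as result1)
`result3 = append_to(8)` → result1 = [8, 6, 8] (same object as result2, result3); result2 = [8, 6, 8] (same object as result1, result3); result3 = [8, 6, 8] (same object as result1, result2)
`print(result1)` → prints [8, 6, 8]
`print(result2)` → prints [8, 6, 8]
`print(result3)` → prints [8, 6, 8]
`print(result1 is result2)` → prints True

Answer:
[8, 6, 8]
[8, 6, 8]
[8, 6, 8]
True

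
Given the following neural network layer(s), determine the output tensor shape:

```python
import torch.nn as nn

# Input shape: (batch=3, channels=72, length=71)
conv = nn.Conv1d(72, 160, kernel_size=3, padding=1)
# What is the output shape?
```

Input: (3, 72, 71) -> Output: (3, 160, 71)

Answer: (3, 160, 71)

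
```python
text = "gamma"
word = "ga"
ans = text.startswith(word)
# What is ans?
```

Trace:
`text = "gamma"` → text = 'gamma'
`word = "ga"` → word = 'ga'
`ans = text.startswith(word)` → ans = True
So ans = True

Answer: True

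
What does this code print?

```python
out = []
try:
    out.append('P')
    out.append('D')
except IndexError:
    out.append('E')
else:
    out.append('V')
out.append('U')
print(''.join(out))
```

Execution trace: 'P' (try body) → 'D' (try body, no exception) → 'V' (else) → 'U' (after the try/except). Output: PDVU

Answer: PDVU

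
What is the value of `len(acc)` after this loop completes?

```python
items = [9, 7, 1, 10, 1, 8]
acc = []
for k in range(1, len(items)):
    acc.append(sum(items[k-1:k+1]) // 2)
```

Number of 2-element averages
`acc` takes the values: [] → [8] → [8, 4] → [8, 4, 5] → [8, 4, 5, 5] → [8, 4, 5, 5, 4]
So `len(acc)` = 5

Answer: 5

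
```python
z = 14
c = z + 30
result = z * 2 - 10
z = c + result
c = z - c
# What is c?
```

Trace:
`z = 14` → z = 14
`c = z + 30` → c = 44
`result = z * 2 - 10` → result = 18
`z = c + result` → z = 62
`c = z - c` → c = 18
So c = 18

Answer: 18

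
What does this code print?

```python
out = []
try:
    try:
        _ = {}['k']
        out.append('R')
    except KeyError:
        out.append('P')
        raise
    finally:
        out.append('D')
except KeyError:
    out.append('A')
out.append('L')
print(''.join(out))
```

Execution trace: 'P' (inner except KeyError) → 'D' (inner finally) → 'A' (outer except KeyError) → 'L' (after the try/except). Output: PDAL

Answer: PDAL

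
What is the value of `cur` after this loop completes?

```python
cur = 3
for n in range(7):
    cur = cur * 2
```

Multiply by 2, 7 times: 3 * 2^7 = 384
`cur` takes the values: 3 → 6 → 12 → 24 → 48 → 96 → 192 → 384

Answer: 384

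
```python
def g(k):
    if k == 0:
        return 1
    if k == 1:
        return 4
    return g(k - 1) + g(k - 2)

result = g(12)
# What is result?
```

Build up from base cases: g(0)=1, g(1)=4, g(2)=5, g(3)=9, g(4)=14, g(5)=23, g(6)=37, ..., g(12)=665

Answer: 665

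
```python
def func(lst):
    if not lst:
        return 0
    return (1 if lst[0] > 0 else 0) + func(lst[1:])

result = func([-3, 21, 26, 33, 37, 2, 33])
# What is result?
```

Count of positive elements in [-3, 21, 26, 33, 37, 2, 33] = 6

Answer: 6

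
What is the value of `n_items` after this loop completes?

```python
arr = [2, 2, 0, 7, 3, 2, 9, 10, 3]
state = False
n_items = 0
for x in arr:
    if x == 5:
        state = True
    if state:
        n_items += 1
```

Count elements after first 5 in [2, 2, 0, 7, 3, 2, 9, 10, 3]
`n_items` takes the values: 0

Answer: 0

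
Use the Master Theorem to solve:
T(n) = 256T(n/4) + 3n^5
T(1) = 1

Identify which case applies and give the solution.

a=256, b=4, f(n)=3n^5. log_4(256) = 4. Since c=5 > 4 and the regularity condition holds (256(n/4)^5 = (256/4^5)n^5 with 256/4^5 < 1), Case 3 applies: T(n) = Θ(f(n)) = O(n^5).

Answer: O(n^5) - Case 3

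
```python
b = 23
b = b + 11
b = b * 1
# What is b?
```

Trace:
`b = 23` → b = 23
`b = b + 11` → b = 34
`b = b * 1` → b = 34
So b = 34

Answer: 34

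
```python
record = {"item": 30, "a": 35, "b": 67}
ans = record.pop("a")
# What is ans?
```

Trace:
`record = {"item": 30, "a": 35, "b": 67}` → record = {'item': 30, 'a': 35, 'b': 67}
`ans = record.pop("a")` → record = {'item': 30, 'b': 67}; ans = 35
So ans = 35

Answer: 35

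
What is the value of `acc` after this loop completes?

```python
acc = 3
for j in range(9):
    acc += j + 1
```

Start at 3, add 1 to 9 = 48
`acc` takes the values: 3 → 4 → 6 → 9 → 13 → 18 → 24 → 31 → 39 → 48

Answer: 48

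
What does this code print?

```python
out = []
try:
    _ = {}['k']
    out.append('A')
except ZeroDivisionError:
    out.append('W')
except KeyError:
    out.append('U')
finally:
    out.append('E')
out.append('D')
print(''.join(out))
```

Execution trace: 'U' (except KeyError) → 'E' (finally) → 'D' (after the try/except). Output: UED

Answer: UED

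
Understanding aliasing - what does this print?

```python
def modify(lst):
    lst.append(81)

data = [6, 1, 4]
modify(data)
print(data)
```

Key concept: function modifies passed list.
Step by step:
`data = [6, 1, 4]` → data = [6, 1, 4]
`modify(data)` → data = [6, 1, 4, 81]
`print(data)` → prints [6, 1, 4, 81]

Answer: [6, 1, 4, 81]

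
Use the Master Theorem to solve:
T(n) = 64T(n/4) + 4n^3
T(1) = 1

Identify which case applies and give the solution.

a=64, b=4, f(n)=4n^3. log_4(64) = 3. Since c=3 = 3, Case 2 applies: T(n) = Θ(n^log_b(a) · log n) = O(n^3 log n).

Answer: O(n^3 log n) - Case 2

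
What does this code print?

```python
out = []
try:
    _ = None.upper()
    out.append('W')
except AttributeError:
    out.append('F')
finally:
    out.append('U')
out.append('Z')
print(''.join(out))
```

Execution trace: 'F' (except AttributeError) → 'U' (finally) → 'Z' (after the try/except). Output: FUZ

Answer: FUZ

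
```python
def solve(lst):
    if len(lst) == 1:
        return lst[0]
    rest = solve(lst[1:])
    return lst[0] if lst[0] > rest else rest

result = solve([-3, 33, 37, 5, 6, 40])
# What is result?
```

Recursive max over [-3, 33, 37, 5, 6, 40] = 40

Answer: 40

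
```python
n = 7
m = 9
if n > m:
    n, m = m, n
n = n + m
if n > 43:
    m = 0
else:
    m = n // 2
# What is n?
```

Trace:
`n = 7` → n = 7
`m = 9` → m = 9
`if n > m: ...` → n > m is False → no variable changes
`n = n + m` → n = 16
`if n > 43: ...` → n > 43 is False, take else branch → m = 8
So n = 16

Answer: 16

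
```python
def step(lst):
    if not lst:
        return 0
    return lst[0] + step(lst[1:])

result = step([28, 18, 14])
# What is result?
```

28 + 18 + 14 + 0 = 60

Answer: 60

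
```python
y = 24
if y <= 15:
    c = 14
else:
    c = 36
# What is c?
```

Trace:
`y = 24` → y = 24
`if y <= 15: ...` → y <= 15 is False, take else branch → c = 36
So c = 36

Answer: 36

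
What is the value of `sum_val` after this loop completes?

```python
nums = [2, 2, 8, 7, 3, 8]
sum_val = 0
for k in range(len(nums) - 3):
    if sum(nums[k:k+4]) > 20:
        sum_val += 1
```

Count windows with sum > 20
`sum_val` takes the values: 0 → 1

Answer: 1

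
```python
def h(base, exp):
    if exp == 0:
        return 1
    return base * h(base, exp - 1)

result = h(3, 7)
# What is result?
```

h(3, 7) = 3 * 3 * 3 * 3 * 3 * 3 * 3 = 2187

Answer: 2187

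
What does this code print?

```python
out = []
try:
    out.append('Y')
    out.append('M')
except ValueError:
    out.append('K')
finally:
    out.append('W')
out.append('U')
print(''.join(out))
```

Execution trace: 'Y' (try body) → 'M' (try body, no exception) → 'W' (finally) → 'U' (after the try/except). Output: YMWU

Answer: YMWU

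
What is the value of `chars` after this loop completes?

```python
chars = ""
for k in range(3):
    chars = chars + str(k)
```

Concatenate digits 0 to 2
`chars` takes the values: "" → "0" → "01" → "012"

Answer: "012"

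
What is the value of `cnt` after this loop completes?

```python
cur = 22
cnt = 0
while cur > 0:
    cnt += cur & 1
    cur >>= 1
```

Count set bits in 22 (binary: 0b10110)
`cnt` takes the values: 0 → 1 → 2 → 3

Answer: 3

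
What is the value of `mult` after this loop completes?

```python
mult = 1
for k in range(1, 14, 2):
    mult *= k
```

Product of 1, 3, 5, ... up to 13
`mult` takes the values: 1 → 3 → 15 → 105 → 945 → 10395 → 135135

Answer: 135135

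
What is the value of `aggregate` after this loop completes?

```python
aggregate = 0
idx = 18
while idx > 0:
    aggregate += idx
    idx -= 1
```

Sum 18 down to 1
`aggregate` takes the values: 0 → 18 → 35 → 51 → 66 → 80 → 93 → 105 → 116 → 126 → 135 → 143 → 150 → 156 → 161 → 165 → 168 → 170 → 171

Answer: 171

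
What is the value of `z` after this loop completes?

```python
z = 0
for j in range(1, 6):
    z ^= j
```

XOR of 1 to 5
`z` takes the values: 0 → 1 → 3 → 0 → 4 → 1

Answer: 1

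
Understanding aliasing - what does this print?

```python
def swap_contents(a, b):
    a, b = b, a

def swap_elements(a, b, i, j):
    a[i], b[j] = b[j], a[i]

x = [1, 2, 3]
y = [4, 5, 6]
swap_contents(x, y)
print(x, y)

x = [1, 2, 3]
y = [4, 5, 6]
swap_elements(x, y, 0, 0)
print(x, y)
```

Key concept: parameter rebinding vs mutation.
Step by step:
`x = [1, 2, 3]` → x = [1, 2, 3]
`y = [4, 5, 6]` → y = [4, 5, 6]
`swap_contents(x, y)` → no visible change to tracked variables
`print(x, y)` → prints [1, 2, 3] [4, 5, 6]
`x = [1, 2, 3]` → x = [1, 2, 3]
`y = [4, 5, 6]` → y = [4, 5, 6]
`swap_elements(x, y, 0, 0)` → x = [4, 2, 3]; y = [1, 5, 6]
`print(x, y)` → prints [4, 2, 3] [1, 5, 6]

Answer:
[1, 2, 3] [4, 5, 6]
[4, 2, 3] [1, 5, 6]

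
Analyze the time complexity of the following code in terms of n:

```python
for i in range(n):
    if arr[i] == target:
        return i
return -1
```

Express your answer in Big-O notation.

This is Linear search in an array. Time complexity: O(n).

Answer: O(n)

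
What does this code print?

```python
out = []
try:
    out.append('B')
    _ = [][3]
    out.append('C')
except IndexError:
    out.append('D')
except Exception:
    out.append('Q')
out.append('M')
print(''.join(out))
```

Execution trace: 'B' (try body) → 'D' (except IndexError) → 'M' (after the try/except). Output: BDM

Answer: BDM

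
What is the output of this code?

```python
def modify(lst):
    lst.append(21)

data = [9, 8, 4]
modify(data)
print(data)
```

Key concept: function modifies passed list.
Step by step:
`data = [9, 8, 4]` → data = [9, 8, 4]
`modify(data)` → data = [9, 8, 4, 21]
`print(data)` → prints [9, 8, 4, 21]

Answer: [9, 8, 4, 21]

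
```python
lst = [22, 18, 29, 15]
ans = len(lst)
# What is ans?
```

Trace:
`lst = [22, 18, 29, 15]` → lst = [22, 18, 29, 15]
`ans = len(lst)` → ans = 4
So ans = 4

Answer: 4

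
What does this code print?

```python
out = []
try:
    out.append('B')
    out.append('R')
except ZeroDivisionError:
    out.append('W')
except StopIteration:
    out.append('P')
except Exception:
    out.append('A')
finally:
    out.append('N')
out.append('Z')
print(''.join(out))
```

Execution trace: 'B' (try body) → 'R' (try body, no exception) → 'N' (finally) → 'Z' (after the try/except). Output: BRNZ

Answer: BRNZ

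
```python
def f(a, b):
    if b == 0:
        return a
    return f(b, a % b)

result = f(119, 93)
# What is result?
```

f(119, 93) -> f(93, 26) -> f(26, 15) -> f(15, 11) -> f(11, 4) -> f(4, 3) -> f(3, 1) -> f(1, 0) -> 1

Answer: 1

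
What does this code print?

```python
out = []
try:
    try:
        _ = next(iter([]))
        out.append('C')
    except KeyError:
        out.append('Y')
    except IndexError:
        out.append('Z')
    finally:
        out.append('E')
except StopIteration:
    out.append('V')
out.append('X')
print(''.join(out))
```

Execution trace: 'E' (finally) → 'V' (outer except StopIteration) → 'X' (after the try/except). Output: EVX

Answer: EVX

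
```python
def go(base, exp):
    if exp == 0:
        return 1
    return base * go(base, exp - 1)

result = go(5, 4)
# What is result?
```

go(5, 4) = 5 * 5 * 5 * 5 = 625

Answer: 625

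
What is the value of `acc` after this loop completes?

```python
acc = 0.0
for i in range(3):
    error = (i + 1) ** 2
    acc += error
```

Sum of squared losses 1² + 2² + ... + 3²
`acc` takes the values: 0.0 → 1.0 → 5.0 → 14.0

Answer: 14.0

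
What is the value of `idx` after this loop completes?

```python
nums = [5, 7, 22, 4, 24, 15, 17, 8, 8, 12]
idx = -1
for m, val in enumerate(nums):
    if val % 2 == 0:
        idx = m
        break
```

First even number index in [5, 7, 22, 4, 24, 15, 17, 8, 8, 12]
`idx` takes the values: -1 → 2

Answer: 2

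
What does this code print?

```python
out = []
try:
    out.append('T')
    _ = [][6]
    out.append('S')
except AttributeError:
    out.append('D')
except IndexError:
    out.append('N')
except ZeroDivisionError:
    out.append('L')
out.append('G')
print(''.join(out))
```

Execution trace: 'T' (try body) → 'N' (except IndexError) → 'G' (after the try/except). Output: TNG

Answer: TNG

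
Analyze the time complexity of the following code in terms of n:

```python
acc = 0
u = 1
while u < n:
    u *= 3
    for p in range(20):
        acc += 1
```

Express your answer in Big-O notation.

Each loop level contributes: log n × 1. Multiplying the contributions gives O(log n).

Answer: O(log n)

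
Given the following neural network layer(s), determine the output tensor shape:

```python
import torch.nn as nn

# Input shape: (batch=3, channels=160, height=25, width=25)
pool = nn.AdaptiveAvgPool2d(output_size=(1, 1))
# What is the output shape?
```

Input: (3, 160, 25, 25) -> Output: (3, 160, 1, 1)

Answer: (3, 160, 1, 1)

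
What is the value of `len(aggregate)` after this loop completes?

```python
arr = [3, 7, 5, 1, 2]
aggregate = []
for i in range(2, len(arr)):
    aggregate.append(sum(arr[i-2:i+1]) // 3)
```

Number of 3-element averages
`aggregate` takes the values: [] → [5] → [5, 4] → [5, 4, 2]
So `len(aggregate)` = 3

Answer: 3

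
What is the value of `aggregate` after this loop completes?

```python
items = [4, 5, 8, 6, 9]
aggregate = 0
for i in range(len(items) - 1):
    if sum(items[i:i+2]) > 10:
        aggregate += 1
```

Count windows with sum > 10
`aggregate` takes the values: 0 → 1 → 2 → 3

Answer: 3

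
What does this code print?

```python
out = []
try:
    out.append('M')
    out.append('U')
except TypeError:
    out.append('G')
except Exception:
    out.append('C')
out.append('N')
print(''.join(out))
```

Execution trace: 'M' (try body) → 'U' (try body, no exception) → 'N' (after the try/except). Output: MUN

Answer: MUN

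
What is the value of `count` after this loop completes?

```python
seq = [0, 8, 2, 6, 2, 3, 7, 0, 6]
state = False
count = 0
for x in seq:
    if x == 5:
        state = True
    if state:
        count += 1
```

Count elements after first 5 in [0, 8, 2, 6, 2, 3, 7, 0, 6]
`count` takes the values: 0

Answer: 0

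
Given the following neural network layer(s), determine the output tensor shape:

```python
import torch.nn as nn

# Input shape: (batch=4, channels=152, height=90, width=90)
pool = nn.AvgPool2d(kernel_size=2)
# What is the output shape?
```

Input: (4, 152, 90, 90) -> Output: (4, 152, 45, 45)

Answer: (4, 152, 45, 45)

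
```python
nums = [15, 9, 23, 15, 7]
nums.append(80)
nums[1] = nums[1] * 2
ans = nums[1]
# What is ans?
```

Trace:
`nums = [15, 9, 23, 15, 7]` → nums = [15, 9, 23, 15, 7]
`nums.append(80)` → nums = [15, 9, 23, 15, 7, 80]
`nums[1] = nums[1] * 2` → nums = [15, 18, 23, 15, 7, 80]
`ans = nums[1]` → ans = 18
So ans = 18

Answer: 18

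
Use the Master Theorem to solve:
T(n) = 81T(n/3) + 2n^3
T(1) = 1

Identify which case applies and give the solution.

a=81, b=3, f(n)=2n^3. log_3(81) = 4. Since c=3 < 4, Case 1 applies: T(n) = Θ(n^log_b(a)) = O(n^4).

Answer: O(n^4) - Case 1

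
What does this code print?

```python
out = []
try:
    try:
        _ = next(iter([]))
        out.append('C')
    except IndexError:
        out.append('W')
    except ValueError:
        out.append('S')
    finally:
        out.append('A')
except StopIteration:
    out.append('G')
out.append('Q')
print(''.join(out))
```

Execution trace: 'A' (inner finally) → 'G' (outer except StopIteration) → 'Q' (after the try/except). Output: AGQ

Answer: AGQ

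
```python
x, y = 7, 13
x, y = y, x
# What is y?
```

Trace:
`x, y = 7, 13` → x = 7; y = 13
`x, y = y, x` → x = 13; y = 7
So y = 7

Answer: 7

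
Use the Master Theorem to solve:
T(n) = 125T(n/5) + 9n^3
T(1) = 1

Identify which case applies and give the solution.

a=125, b=5, f(n)=9n^3. log_5(125) = 3. Since c=3 = 3, Case 2 applies: T(n) = Θ(n^log_b(a) · log n) = O(n^3 log n).

Answer: O(n^3 log n) - Case 2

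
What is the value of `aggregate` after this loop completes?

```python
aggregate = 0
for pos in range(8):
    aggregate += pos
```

Sum of 0 to 7 = 28
`aggregate` takes the values: 0 → 1 → 3 → 6 → 10 → 15 → 21 → 28

Answer: 28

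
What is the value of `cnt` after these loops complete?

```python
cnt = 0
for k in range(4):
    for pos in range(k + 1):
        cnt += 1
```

Triangle: 1 + 2 + ... + 4
`cnt` takes the values: 0 → 1 → 2 → 3 → 4 → 5 → 6 → 7 → 8 → 9 → 10

Answer: 10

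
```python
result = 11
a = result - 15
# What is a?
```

Trace:
`result = 11` → result = 11
`a = result - 15` → a = -4
So a = -4

Answer: -4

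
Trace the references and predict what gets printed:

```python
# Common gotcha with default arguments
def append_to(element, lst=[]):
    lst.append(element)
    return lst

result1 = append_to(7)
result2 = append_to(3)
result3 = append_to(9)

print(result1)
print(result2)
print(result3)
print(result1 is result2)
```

Key concept: mutable default argument gotcha.
Step by step:
`result1 = append_to(7)` → result1 = [7]
`result2 = append_to(3)` → result1 = [7, 3] (same object as result2); result2 = [7, 3] (same object as result1)
`result3 = append_to(9)` → result1 = [7, 3, 9] (same object as result2, result3); result2 = [7, 3, 9] (same object as result1, result3); result3 = [7, 3, 9] (same object as result1, result2)
`print(result1)` → prints [7, 3, 9]
`print(result2)` → prints [7, 3, 9]
`print(result3)` → prints [7, 3, 9]
`print(result1 is result2)` → prints True

Answer:
[7, 3, 9]
[7, 3, 9]
[7, 3, 9]
True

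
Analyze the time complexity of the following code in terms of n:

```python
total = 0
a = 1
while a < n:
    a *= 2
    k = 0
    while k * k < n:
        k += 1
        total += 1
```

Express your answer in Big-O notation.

Each loop level contributes: log n × √n. Multiplying the contributions gives O(√n log n).

Answer: O(√n log n)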